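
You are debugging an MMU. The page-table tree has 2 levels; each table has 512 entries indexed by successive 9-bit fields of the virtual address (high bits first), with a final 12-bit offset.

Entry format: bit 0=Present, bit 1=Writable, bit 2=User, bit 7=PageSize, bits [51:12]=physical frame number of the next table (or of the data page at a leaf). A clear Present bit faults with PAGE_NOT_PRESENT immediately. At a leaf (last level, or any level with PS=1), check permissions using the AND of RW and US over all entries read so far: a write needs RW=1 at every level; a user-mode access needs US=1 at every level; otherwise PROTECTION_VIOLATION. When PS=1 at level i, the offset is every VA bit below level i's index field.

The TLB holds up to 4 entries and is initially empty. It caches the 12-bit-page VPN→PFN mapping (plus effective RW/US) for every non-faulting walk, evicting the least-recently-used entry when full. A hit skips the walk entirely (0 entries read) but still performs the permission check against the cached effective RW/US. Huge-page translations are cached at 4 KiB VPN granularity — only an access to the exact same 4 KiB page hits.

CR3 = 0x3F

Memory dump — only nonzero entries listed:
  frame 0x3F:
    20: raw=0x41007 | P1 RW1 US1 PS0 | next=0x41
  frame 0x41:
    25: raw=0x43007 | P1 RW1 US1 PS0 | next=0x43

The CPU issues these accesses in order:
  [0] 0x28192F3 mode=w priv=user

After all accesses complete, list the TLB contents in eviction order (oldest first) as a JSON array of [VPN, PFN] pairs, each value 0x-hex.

Per-access translation:
#0 VA=0x28192F3 (w,user):
  [0] read 0x3F idx=20: raw=0x41007 flags P=1 W=1 U=1 S=0
  [1] read 0x41 idx=25: raw=0x43007 flags P=1 W=1 U=1 S=0
  → PA=0x432F3  (2 entries read)

TLB: [["0x2819", "0x43"]]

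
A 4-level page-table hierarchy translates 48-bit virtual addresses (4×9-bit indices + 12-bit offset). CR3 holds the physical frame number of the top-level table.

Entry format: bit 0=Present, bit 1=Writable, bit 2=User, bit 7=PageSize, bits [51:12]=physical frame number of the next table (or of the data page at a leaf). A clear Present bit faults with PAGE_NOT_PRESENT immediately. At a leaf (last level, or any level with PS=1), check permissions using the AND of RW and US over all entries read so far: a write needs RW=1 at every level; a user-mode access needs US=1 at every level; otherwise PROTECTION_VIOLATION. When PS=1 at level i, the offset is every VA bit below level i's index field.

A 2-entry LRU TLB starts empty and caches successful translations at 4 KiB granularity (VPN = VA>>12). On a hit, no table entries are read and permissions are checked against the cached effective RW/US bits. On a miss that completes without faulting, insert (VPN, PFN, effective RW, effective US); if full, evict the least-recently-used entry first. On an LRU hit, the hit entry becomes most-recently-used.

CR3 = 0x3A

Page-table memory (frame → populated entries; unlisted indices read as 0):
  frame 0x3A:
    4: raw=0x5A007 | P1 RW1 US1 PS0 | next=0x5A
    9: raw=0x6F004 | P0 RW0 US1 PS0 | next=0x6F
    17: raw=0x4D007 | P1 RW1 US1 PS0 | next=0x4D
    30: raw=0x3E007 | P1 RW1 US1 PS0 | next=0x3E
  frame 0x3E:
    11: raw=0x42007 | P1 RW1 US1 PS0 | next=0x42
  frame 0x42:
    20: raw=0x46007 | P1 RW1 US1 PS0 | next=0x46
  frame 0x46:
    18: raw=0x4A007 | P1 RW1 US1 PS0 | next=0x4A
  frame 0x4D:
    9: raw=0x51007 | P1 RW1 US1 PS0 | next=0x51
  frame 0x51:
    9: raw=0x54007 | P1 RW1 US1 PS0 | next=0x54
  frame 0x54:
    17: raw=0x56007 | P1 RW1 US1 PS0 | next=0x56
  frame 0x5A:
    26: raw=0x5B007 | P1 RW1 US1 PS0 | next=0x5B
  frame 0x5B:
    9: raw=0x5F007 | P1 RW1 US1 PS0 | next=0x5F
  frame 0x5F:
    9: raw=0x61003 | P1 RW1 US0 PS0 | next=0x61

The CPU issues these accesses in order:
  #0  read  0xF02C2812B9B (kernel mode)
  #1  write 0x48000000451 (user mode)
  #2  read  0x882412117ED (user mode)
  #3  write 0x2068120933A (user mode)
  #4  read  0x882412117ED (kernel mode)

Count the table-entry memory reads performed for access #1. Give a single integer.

Walk each access:
#0 VA=0xF02C2812B9B (r,kernel):
  L0 @0x3A[30] → 0x3E007  P=1,RW=1,US=1,PS=0
  L1 @0x3E[11] → 0x42007  P=1,RW=1,US=1,PS=0
  L2 @0x42[20] → 0x46007  P=1,RW=1,US=1,PS=0
  L3 @0x46[18] → 0x4A007  P=1,RW=1,US=1,PS=0
  ⇒ phys 0x4AB9B  [4 reads]
#1 VA=0x48000000451 (w,user):
  L0 @0x3A[9] → 0x6F004  P=0,RW=0,US=1,PS=0
  → PAGE_NOT_PRESENT  (1 entries read)
#2 VA=0x882412117ED (r,user):
  L0 @0x3A[17] → 0x4D007  P=1,RW=1,US=1,PS=0
  L1 @0x4D[9] → 0x51007  P=1,RW=1,US=1,PS=0
  L2 @0x51[9] → 0x54007  P=1,RW=1,US=1,PS=0
  L3 @0x54[17] → 0x56007  P=1,RW=1,US=1,PS=0
  ⇒ phys 0x567ED  [4 reads]
#3 VA=0x2068120933A (w,user):
  L0 @0x3A[4] → 0x5A007  P=1,RW=1,US=1,PS=0
  L1 @0x5A[26] → 0x5B007  P=1,RW=1,US=1,PS=0
  L2 @0x5B[9] → 0x5F007  P=1,RW=1,US=1,PS=0
  L3 @0x5F[9] → 0x61003  P=1,RW=1,US=0,PS=0
  → PROTECTION_VIOLATION  (4 entries read)
#4 VA=0x882412117ED (r,kernel):
  TLB hit vpn=0x88241211 → PA=0x567ED

Entries read for #1: 1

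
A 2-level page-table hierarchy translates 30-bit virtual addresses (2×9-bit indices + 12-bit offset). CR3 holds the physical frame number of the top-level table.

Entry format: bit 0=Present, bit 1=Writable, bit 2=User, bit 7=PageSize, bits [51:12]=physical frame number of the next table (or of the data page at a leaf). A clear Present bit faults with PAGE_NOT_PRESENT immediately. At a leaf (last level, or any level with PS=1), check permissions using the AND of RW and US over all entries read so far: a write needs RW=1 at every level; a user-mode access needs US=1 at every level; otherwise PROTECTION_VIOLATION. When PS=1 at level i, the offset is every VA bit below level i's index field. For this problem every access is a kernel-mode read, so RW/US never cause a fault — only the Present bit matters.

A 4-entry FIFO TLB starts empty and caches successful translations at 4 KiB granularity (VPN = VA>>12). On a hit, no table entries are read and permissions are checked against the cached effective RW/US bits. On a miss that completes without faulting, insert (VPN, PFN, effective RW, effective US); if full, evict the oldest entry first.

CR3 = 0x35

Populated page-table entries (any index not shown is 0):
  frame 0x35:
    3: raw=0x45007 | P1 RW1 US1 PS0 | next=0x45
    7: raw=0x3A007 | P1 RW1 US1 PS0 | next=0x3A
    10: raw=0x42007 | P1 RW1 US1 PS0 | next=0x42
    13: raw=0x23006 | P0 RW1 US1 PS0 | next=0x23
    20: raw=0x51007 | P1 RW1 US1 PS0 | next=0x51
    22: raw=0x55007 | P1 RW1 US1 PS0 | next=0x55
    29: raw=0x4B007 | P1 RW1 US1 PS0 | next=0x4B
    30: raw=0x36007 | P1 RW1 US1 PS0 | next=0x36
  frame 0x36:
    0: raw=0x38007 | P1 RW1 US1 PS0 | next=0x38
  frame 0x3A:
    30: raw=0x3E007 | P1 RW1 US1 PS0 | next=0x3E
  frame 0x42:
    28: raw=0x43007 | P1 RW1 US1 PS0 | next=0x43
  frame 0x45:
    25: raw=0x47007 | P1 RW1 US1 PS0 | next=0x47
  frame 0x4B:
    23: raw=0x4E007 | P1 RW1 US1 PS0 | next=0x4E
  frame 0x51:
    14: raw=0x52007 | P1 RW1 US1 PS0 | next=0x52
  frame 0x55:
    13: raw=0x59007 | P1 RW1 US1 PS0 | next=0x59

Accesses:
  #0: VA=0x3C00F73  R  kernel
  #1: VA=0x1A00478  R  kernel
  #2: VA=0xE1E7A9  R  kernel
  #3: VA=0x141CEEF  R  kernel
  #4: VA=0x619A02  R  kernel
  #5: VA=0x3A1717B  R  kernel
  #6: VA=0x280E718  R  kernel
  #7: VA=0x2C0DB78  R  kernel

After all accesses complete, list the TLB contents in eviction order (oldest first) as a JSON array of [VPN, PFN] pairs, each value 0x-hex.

Trace:
#0 VA=0x3C00F73 (r,kernel):
  [0] read 0x35 idx=30: raw=0x36007 flags P=1 W=1 U=1 S=0
  [1] read 0x36 idx=0: raw=0x38007 flags P=1 W=1 U=1 S=0
  ✓ 0x38F73  — 2 lookups
#1 VA=0x1A00478 (r,kernel):
  [0] read 0x35 idx=13: raw=0x23006 flags P=0 W=1 U=1 S=0
  ⇒ fault: PAGE_NOT_PRESENT  — 1 lookups
#2 VA=0xE1E7A9 (r,kernel):
  [0] read 0x35 idx=7: raw=0x3A007 flags P=1 W=1 U=1 S=0
  [1] read 0x3A idx=30: raw=0x3E007 flags P=1 W=1 U=1 S=0
  ✓ 0x3E7A9  — 2 lookups
#3 VA=0x141CEEF (r,kernel):
  [0] read 0x35 idx=10: raw=0x42007 flags P=1 W=1 U=1 S=0
  [1] read 0x42 idx=28: raw=0x43007 flags P=1 W=1 U=1 S=0
  ✓ 0x43EEF  — 2 lookups
#4 VA=0x619A02 (r,kernel):
  [0] read 0x35 idx=3: raw=0x45007 flags P=1 W=1 U=1 S=0
  [1] read 0x45 idx=25: raw=0x47007 flags P=1 W=1 U=1 S=0
  ✓ 0x47A02  — 2 lookups
#5 VA=0x3A1717B (r,kernel):
  [0] read 0x35 idx=29: raw=0x4B007 flags P=1 W=1 U=1 S=0
  [1] read 0x4B idx=23: raw=0x4E007 flags P=1 W=1 U=1 S=0
  ✓ 0x4E17B  — 2 lookups
#6 VA=0x280E718 (r,kernel):
  [0] read 0x35 idx=20: raw=0x51007 flags P=1 W=1 U=1 S=0
  [1] read 0x51 idx=14: raw=0x52007 flags P=1 W=1 U=1 S=0
  ✓ 0x52718  — 2 lookups
#7 VA=0x2C0DB78 (r,kernel):
  [0] read 0x35 idx=22: raw=0x55007 flags P=1 W=1 U=1 S=0
  [1] read 0x55 idx=13: raw=0x59007 flags P=1 W=1 U=1 S=0
  ✓ 0x59B78  — 2 lookups

TLB: [["0x619", "0x47"], ["0x3A17", "0x4E"], ["0x280E", "0x52"], ["0x2C0D", "0x59"]]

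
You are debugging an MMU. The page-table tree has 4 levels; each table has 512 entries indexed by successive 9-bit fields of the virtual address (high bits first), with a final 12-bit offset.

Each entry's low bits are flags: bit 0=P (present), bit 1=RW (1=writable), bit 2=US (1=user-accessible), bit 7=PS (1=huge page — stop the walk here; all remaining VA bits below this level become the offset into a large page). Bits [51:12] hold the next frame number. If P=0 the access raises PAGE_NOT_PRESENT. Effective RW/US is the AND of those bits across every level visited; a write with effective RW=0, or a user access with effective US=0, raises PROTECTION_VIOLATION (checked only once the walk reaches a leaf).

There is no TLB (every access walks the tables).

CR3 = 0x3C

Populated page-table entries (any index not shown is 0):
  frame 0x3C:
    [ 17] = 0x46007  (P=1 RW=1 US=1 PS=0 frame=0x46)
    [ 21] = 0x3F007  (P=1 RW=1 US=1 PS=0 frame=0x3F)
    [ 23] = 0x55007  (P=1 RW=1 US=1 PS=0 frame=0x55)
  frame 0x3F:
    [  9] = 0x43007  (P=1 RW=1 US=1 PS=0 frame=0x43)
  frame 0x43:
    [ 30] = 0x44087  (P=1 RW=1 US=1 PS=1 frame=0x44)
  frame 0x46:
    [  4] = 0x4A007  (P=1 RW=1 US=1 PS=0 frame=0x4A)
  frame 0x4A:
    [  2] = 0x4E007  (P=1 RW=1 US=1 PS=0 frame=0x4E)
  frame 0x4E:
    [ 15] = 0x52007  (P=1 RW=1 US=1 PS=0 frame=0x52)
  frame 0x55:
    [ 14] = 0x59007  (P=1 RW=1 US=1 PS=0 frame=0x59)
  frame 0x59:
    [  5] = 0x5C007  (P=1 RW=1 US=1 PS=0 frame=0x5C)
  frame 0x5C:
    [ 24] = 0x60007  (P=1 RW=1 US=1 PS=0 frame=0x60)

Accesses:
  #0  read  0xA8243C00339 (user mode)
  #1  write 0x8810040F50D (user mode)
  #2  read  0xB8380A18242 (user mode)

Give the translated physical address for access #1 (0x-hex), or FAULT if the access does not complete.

Trace:
#0 VA=0xA8243C00339 (r,user):
  lvl0: tbl 0x3C, slot 21 ⇒ 0x3F007 (P1/RW1/US1/PS0)
  lvl1: tbl 0x3F, slot 9 ⇒ 0x43007 (P1/RW1/US1/PS0)
  lvl2: tbl 0x43, slot 30 ⇒ 0x44087 (P1/RW1/US1/PS1)
  ⇒ phys 0x44339 (huge @L2)  [3 reads]
#1 VA=0x8810040F50D (w,user):
  lvl0: tbl 0x3C, slot 17 ⇒ 0x46007 (P1/RW1/US1/PS0)
  lvl1: tbl 0x46, slot 4 ⇒ 0x4A007 (P1/RW1/US1/PS0)
  lvl2: tbl 0x4A, slot 2 ⇒ 0x4E007 (P1/RW1/US1/PS0)
  lvl3: tbl 0x4E, slot 15 ⇒ 0x52007 (P1/RW1/US1/PS0)
  ⇒ phys 0x5250D  [4 reads]
#2 VA=0xB8380A18242 (r,user):
  lvl0: tbl 0x3C, slot 23 ⇒ 0x55007 (P1/RW1/US1/PS0)
  lvl1: tbl 0x55, slot 14 ⇒ 0x59007 (P1/RW1/US1/PS0)
  lvl2: tbl 0x59, slot 5 ⇒ 0x5C007 (P1/RW1/US1/PS0)
  lvl3: tbl 0x5C, slot 24 ⇒ 0x60007 (P1/RW1/US1/PS0)
  ⇒ phys 0x60242  [4 reads]

Access #1 PA: 0x5250D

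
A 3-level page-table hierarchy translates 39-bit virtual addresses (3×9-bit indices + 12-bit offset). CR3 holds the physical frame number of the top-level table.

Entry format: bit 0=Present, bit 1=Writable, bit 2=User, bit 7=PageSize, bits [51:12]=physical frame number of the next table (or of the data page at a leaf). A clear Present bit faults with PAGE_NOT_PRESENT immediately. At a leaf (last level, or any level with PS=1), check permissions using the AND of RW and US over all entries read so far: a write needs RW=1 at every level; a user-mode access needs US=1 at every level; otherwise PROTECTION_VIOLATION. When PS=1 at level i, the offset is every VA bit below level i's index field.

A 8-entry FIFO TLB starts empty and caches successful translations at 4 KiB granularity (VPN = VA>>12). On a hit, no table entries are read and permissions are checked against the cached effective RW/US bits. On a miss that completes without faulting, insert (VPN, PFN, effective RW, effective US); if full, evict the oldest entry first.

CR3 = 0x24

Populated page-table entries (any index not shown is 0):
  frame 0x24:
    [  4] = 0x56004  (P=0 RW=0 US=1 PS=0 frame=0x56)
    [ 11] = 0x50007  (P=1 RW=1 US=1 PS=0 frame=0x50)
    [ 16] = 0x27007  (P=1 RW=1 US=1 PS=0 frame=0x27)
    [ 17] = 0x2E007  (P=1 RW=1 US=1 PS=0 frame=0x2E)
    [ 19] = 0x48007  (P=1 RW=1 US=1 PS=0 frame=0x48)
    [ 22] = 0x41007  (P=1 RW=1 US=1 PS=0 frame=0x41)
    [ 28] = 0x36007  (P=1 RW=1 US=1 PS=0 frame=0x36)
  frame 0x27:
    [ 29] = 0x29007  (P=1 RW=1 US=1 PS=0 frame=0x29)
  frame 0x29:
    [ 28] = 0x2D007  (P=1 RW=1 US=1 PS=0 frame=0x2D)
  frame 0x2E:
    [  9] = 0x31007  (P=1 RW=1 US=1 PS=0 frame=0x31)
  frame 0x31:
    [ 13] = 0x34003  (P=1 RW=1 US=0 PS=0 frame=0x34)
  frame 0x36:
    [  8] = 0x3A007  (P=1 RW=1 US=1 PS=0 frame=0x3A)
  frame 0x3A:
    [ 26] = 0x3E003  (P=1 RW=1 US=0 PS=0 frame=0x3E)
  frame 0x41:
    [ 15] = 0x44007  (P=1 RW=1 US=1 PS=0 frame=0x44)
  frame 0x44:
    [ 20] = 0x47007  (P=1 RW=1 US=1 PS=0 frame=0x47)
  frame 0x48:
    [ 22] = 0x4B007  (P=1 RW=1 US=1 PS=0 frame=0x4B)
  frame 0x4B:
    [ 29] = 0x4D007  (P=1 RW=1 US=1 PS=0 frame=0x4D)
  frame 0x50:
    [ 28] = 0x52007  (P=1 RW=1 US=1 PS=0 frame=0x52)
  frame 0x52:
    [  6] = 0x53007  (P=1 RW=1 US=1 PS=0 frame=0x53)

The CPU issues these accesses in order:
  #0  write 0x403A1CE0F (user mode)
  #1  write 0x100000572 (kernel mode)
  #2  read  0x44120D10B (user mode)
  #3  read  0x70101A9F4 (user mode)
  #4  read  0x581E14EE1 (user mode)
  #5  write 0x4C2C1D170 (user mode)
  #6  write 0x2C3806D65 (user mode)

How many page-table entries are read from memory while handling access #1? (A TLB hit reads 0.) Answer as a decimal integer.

Per-access translation:
#0 VA=0x403A1CE0F (w,user):
  lvl0: tbl 0x24, slot 16 ⇒ 0x27007 (P1/RW1/US1/PS0)
  lvl1: tbl 0x27, slot 29 ⇒ 0x29007 (P1/RW1/US1/PS0)
  lvl2: tbl 0x29, slot 28 ⇒ 0x2D007 (P1/RW1/US1/PS0)
  ⇒ phys 0x2DE0F  [3 reads]
#1 VA=0x100000572 (w,kernel):
  lvl0: tbl 0x24, slot 4 ⇒ 0x56004 (P0/RW0/US1/PS0)
  → PAGE_NOT_PRESENT  (1 entries read)
#2 VA=0x44120D10B (r,user):
  lvl0: tbl 0x24, slot 17 ⇒ 0x2E007 (P1/RW1/US1/PS0)
  lvl1: tbl 0x2E, slot 9 ⇒ 0x31007 (P1/RW1/US1/PS0)
  lvl2: tbl 0x31, slot 13 ⇒ 0x34003 (P1/RW1/US0/PS0)
  → PROTECTION_VIOLATION  (3 entries read)
#3 VA=0x70101A9F4 (r,user):
  lvl0: tbl 0x24, slot 28 ⇒ 0x36007 (P1/RW1/US1/PS0)
  lvl1: tbl 0x36, slot 8 ⇒ 0x3A007 (P1/RW1/US1/PS0)
  lvl2: tbl 0x3A, slot 26 ⇒ 0x3E003 (P1/RW1/US0/PS0)
  → PROTECTION_VIOLATION  (3 entries read)
#4 VA=0x581E14EE1 (r,user):
  lvl0: tbl 0x24, slot 22 ⇒ 0x41007 (P1/RW1/US1/PS0)
  lvl1: tbl 0x41, slot 15 ⇒ 0x44007 (P1/RW1/US1/PS0)
  lvl2: tbl 0x44, slot 20 ⇒ 0x47007 (P1/RW1/US1/PS0)
  ⇒ phys 0x47EE1  [3 reads]
#5 VA=0x4C2C1D170 (w,user):
  lvl0: tbl 0x24, slot 19 ⇒ 0x48007 (P1/RW1/US1/PS0)
  lvl1: tbl 0x48, slot 22 ⇒ 0x4B007 (P1/RW1/US1/PS0)
  lvl2: tbl 0x4B, slot 29 ⇒ 0x4D007 (P1/RW1/US1/PS0)
  ⇒ phys 0x4D170  [3 reads]
#6 VA=0x2C3806D65 (w,user):
  lvl0: tbl 0x24, slot 11 ⇒ 0x50007 (P1/RW1/US1/PS0)
  lvl1: tbl 0x50, slot 28 ⇒ 0x52007 (P1/RW1/US1/PS0)
  lvl2: tbl 0x52, slot 6 ⇒ 0x53007 (P1/RW1/US1/PS0)
  ⇒ phys 0x53D65  [3 reads]

Entries read for #1: 1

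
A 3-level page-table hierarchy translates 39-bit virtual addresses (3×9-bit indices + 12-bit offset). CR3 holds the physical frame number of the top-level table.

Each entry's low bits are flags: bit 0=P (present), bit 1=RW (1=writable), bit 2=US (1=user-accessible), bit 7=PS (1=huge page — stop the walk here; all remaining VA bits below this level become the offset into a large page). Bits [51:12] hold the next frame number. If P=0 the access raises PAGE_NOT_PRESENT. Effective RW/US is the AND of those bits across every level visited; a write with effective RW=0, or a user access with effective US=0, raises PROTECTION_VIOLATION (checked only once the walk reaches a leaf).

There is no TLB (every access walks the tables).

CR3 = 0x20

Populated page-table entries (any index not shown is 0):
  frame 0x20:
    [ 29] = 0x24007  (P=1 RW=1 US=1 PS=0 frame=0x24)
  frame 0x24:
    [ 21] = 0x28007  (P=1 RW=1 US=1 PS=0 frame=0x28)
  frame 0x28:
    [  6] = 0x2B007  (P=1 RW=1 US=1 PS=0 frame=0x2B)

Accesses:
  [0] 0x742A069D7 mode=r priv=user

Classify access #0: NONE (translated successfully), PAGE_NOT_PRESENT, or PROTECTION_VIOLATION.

Trace:
#0 VA=0x742A069D7 (r,user):
  lvl0: tbl 0x20, slot 29 ⇒ 0x24007 (P1/RW1/US1/PS0)
  lvl1: tbl 0x24, slot 21 ⇒ 0x28007 (P1/RW1/US1/PS0)
  lvl2: tbl 0x28, slot 6 ⇒ 0x2B007 (P1/RW1/US1/PS0)
  ✓ 0x2B9D7  — 3 lookups

Access #0 fault: NONE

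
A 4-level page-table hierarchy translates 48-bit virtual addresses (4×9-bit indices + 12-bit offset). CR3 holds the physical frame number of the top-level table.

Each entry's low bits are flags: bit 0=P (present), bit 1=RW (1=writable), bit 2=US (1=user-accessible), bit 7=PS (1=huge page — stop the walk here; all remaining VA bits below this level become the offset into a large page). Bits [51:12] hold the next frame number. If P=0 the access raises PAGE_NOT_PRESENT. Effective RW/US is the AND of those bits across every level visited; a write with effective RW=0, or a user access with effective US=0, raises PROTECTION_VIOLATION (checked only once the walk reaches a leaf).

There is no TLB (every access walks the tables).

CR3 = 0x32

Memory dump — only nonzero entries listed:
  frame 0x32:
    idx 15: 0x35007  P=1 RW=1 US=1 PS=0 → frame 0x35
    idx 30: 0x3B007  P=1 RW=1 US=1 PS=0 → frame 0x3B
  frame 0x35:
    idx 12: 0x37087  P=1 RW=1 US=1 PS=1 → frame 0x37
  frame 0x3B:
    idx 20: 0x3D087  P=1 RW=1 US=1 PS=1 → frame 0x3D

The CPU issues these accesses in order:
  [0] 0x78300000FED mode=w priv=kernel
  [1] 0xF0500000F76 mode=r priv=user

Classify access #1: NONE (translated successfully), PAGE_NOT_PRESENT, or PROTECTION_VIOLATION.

Per-access translation:
#0 VA=0x78300000FED (w,kernel):
  [0] read 0x32 idx=15: raw=0x35007 flags P=1 W=1 U=1 S=0
  [1] read 0x35 idx=12: raw=0x37087 flags P=1 W=1 U=1 S=1
  ⇒ phys 0x37FED (huge @L1)  [2 reads]
#1 VA=0xF0500000F76 (r,user):
  [0] read 0x32 idx=30: raw=0x3B007 flags P=1 W=1 U=1 S=0
  [1] read 0x3B idx=20: raw=0x3D087 flags P=1 W=1 U=1 S=1
  ⇒ phys 0x3DF76 (huge @L1)  [2 reads]

Access #1 fault: NONE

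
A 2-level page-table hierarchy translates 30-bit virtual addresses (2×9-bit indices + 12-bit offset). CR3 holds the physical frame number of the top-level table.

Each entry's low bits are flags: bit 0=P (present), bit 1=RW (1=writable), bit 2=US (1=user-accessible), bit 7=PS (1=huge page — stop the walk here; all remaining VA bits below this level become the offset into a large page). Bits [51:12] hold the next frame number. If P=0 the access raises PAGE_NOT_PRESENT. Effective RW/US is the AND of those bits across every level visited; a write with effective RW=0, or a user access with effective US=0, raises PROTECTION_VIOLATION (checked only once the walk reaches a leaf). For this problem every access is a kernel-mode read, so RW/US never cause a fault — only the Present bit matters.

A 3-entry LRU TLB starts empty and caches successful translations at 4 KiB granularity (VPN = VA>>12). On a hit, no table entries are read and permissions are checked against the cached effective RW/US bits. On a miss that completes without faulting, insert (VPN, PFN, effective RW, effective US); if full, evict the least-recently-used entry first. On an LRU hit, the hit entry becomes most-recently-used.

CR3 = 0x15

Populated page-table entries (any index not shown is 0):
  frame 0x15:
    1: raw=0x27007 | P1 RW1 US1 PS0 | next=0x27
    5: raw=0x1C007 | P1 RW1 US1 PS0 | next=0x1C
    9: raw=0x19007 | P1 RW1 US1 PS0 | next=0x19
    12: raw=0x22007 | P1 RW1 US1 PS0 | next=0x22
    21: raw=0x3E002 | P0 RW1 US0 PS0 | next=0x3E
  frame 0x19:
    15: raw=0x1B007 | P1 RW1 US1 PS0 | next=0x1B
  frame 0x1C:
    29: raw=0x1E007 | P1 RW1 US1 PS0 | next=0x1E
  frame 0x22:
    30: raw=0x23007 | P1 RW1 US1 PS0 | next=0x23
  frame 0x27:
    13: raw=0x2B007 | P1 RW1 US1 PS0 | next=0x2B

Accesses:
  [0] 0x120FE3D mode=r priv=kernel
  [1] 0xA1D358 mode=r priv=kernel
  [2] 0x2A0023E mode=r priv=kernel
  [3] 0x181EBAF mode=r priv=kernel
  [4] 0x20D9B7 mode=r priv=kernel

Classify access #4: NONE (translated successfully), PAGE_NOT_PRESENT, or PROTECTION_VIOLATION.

Walk each access:
#0 VA=0x120FE3D (r,kernel):
  lvl0: tbl 0x15, slot 9 ⇒ 0x19007 (P1/RW1/US1/PS0)
  lvl1: tbl 0x19, slot 15 ⇒ 0x1B007 (P1/RW1/US1/PS0)
  → PA=0x1BE3D  (2 entries read)
#1 VA=0xA1D358 (r,kernel):
  lvl0: tbl 0x15, slot 5 ⇒ 0x1C007 (P1/RW1/US1/PS0)
  lvl1: tbl 0x1C, slot 29 ⇒ 0x1E007 (P1/RW1/US1/PS0)
  → PA=0x1E358  (2 entries read)
#2 VA=0x2A0023E (r,kernel):
  lvl0: tbl 0x15, slot 21 ⇒ 0x3E002 (P0/RW1/US0/PS0)
  ⇒ fault: PAGE_NOT_PRESENT  — 1 lookups
#3 VA=0x181EBAF (r,kernel):
  lvl0: tbl 0x15, slot 12 ⇒ 0x22007 (P1/RW1/US1/PS0)
  lvl1: tbl 0x22, slot 30 ⇒ 0x23007 (P1/RW1/US1/PS0)
  → PA=0x23BAF  (2 entries read)
#4 VA=0x20D9B7 (r,kernel):
  lvl0: tbl 0x15, slot 1 ⇒ 0x27007 (P1/RW1/US1/PS0)
  lvl1: tbl 0x27, slot 13 ⇒ 0x2B007 (P1/RW1/US1/PS0)
  → PA=0x2B9B7  (2 entries read)

Access #4 fault: NONE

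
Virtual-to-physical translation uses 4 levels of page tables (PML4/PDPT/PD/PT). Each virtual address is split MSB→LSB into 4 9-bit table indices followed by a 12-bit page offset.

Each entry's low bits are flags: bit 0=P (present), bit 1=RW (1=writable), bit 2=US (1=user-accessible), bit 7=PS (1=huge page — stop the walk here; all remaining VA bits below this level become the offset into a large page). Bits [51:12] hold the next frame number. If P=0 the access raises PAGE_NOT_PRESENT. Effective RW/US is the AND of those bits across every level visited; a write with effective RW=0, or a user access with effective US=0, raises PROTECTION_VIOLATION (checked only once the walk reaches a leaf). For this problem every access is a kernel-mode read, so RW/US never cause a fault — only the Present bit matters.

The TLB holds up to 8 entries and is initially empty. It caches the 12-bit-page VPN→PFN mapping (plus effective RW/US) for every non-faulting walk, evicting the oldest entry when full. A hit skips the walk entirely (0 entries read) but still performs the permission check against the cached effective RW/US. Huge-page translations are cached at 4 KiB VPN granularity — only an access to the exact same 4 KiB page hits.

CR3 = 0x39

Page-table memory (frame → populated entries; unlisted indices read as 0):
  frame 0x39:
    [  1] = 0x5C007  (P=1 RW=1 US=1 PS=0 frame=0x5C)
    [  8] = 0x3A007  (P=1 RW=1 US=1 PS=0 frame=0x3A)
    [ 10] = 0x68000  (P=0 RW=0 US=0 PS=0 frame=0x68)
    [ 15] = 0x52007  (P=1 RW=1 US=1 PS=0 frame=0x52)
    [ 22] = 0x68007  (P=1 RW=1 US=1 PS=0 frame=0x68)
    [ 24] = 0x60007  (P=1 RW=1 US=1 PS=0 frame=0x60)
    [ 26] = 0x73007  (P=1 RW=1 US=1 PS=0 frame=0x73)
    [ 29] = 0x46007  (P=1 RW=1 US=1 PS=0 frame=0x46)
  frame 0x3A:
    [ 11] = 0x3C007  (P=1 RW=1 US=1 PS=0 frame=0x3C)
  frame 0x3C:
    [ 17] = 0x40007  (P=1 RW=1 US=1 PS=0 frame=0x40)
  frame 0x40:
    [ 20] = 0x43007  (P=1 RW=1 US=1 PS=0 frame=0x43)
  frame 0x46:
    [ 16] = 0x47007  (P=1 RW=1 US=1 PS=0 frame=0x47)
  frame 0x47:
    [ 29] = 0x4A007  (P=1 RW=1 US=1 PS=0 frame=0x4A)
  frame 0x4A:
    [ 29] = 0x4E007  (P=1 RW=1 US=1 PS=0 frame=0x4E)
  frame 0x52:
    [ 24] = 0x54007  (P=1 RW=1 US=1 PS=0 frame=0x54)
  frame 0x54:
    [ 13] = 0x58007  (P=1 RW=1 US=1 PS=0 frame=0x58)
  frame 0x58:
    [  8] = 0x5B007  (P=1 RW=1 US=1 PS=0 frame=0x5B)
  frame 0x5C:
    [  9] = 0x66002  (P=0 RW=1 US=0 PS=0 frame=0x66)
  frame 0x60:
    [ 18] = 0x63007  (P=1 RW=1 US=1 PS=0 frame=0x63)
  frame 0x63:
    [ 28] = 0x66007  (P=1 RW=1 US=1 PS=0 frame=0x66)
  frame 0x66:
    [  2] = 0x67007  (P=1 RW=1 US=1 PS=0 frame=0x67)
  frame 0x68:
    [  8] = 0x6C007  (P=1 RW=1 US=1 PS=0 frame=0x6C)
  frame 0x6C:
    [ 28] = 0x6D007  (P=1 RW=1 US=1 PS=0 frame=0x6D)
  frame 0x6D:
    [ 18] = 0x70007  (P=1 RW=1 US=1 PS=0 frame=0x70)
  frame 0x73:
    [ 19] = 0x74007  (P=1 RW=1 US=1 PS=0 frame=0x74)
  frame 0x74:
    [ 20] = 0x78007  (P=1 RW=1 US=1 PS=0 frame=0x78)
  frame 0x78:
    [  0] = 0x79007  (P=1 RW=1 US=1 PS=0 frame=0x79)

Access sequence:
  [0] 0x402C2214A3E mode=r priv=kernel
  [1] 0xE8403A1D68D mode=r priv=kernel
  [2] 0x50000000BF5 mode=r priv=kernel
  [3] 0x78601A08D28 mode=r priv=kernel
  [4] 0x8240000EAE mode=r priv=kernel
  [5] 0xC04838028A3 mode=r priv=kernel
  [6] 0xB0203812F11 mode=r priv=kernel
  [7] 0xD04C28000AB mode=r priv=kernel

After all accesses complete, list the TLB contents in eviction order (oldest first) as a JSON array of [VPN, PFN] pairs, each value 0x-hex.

Walk each access:
#0 VA=0x402C2214A3E (r,kernel):
  [0] read 0x39 idx=8: raw=0x3A007 flags P=1 W=1 U=1 S=0
  [1] read 0x3A idx=11: raw=0x3C007 flags P=1 W=1 U=1 S=0
  [2] read 0x3C idx=17: raw=0x40007 flags P=1 W=1 U=1 S=0
  [3] read 0x40 idx=20: raw=0x43007 flags P=1 W=1 U=1 S=0
  ✓ 0x43A3E  — 4 lookups
#1 VA=0xE8403A1D68D (r,kernel):
  [0] read 0x39 idx=29: raw=0x46007 flags P=1 W=1 U=1 S=0
  [1] read 0x46 idx=16: raw=0x47007 flags P=1 W=1 U=1 S=0
  [2] read 0x47 idx=29: raw=0x4A007 flags P=1 W=1 U=1 S=0
  [3] read 0x4A idx=29: raw=0x4E007 flags P=1 W=1 U=1 S=0
  ✓ 0x4E68D  — 4 lookups
#2 VA=0x50000000BF5 (r,kernel):
  [0] read 0x39 idx=10: raw=0x68000 flags P=0 W=0 U=0 S=0
  ✗ PAGE_NOT_PRESENT  [1 reads]
#3 VA=0x78601A08D28 (r,kernel):
  [0] read 0x39 idx=15: raw=0x52007 flags P=1 W=1 U=1 S=0
  [1] read 0x52 idx=24: raw=0x54007 flags P=1 W=1 U=1 S=0
  [2] read 0x54 idx=13: raw=0x58007 flags P=1 W=1 U=1 S=0
  [3] read 0x58 idx=8: raw=0x5B007 flags P=1 W=1 U=1 S=0
  ✓ 0x5BD28  — 4 lookups
#4 VA=0x8240000EAE (r,kernel):
  [0] read 0x39 idx=1: raw=0x5C007 flags P=1 W=1 U=1 S=0
  [1] read 0x5C idx=9: raw=0x66002 flags P=0 W=1 U=0 S=0
  ✗ PAGE_NOT_PRESENT  [2 reads]
#5 VA=0xC04838028A3 (r,kernel):
  [0] read 0x39 idx=24: raw=0x60007 flags P=1 W=1 U=1 S=0
  [1] read 0x60 idx=18: raw=0x63007 flags P=1 W=1 U=1 S=0
  [2] read 0x63 idx=28: raw=0x66007 flags P=1 W=1 U=1 S=0
  [3] read 0x66 idx=2: raw=0x67007 flags P=1 W=1 U=1 S=0
  ✓ 0x678A3  — 4 lookups
#6 VA=0xB0203812F11 (r,kernel):
  [0] read 0x39 idx=22: raw=0x68007 flags P=1 W=1 U=1 S=0
  [1] read 0x68 idx=8: raw=0x6C007 flags P=1 W=1 U=1 S=0
  [2] read 0x6C idx=28: raw=0x6D007 flags P=1 W=1 U=1 S=0
  [3] read 0x6D idx=18: raw=0x70007 flags P=1 W=1 U=1 S=0
  ✓ 0x70F11  — 4 lookups
#7 VA=0xD04C28000AB (r,kernel):
  [0] read 0x39 idx=26: raw=0x73007 flags P=1 W=1 U=1 S=0
  [1] read 0x73 idx=19: raw=0x74007 flags P=1 W=1 U=1 S=0
  [2] read 0x74 idx=20: raw=0x78007 flags P=1 W=1 U=1 S=0
  [3] read 0x78 idx=0: raw=0x79007 flags P=1 W=1 U=1 S=0
  ✓ 0x790AB  — 4 lookups

TLB: [["0x402C2214", "0x43"], ["0xE8403A1D", "0x4E"], ["0x78601A08", "0x5B"], ["0xC0483802", "0x67"], ["0xB0203812", "0x70"], ["0xD04C2800", "0x79"]]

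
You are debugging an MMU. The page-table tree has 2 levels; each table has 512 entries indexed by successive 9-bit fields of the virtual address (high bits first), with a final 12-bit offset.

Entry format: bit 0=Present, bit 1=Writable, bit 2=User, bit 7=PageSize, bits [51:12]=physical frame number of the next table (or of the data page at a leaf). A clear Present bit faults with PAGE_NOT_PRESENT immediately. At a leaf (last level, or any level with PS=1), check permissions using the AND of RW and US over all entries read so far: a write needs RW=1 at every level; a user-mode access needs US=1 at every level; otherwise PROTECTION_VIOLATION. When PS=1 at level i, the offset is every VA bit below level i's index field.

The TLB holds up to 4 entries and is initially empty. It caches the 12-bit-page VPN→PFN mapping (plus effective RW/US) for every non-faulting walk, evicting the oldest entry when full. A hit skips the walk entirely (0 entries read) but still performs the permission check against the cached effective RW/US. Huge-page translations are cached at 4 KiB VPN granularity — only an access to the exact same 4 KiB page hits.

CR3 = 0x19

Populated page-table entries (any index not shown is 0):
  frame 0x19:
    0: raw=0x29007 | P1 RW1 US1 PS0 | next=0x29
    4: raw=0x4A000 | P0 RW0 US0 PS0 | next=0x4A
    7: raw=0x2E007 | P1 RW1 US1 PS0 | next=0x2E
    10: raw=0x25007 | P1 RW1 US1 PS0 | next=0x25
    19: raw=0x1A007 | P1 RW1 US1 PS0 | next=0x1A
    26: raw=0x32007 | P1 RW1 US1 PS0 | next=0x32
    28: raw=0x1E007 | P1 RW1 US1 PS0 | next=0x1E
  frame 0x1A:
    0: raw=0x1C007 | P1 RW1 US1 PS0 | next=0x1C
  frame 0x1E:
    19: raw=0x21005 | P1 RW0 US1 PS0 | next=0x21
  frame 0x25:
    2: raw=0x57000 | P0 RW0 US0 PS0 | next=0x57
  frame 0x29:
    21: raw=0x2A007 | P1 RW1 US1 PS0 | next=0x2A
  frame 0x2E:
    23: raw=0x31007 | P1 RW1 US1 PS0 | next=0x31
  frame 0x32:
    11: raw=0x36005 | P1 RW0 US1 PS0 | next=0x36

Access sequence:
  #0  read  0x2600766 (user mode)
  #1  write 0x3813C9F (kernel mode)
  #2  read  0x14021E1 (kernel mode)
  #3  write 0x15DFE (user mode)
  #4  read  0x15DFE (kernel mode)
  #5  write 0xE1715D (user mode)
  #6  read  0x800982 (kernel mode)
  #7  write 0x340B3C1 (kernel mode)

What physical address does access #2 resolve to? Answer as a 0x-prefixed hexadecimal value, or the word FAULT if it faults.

Walk each access:
#0 VA=0x2600766 (r,user):
  L0 @0x19[19] → 0x1A007  P=1,RW=1,US=1,PS=0
  L1 @0x1A[0] → 0x1C007  P=1,RW=1,US=1,PS=0
  ⇒ phys 0x1C766  [2 reads]
#1 VA=0x3813C9F (w,kernel):
  L0 @0x19[28] → 0x1E007  P=1,RW=1,US=1,PS=0
  L1 @0x1E[19] → 0x21005  P=1,RW=0,US=1,PS=0
  ✗ PROTECTION_VIOLATION  [2 reads]
#2 VA=0x14021E1 (r,kernel):
  L0 @0x19[10] → 0x25007  P=1,RW=1,US=1,PS=0
  L1 @0x25[2] → 0x57000  P=0,RW=0,US=0,PS=0
  ✗ PAGE_NOT_PRESENT  [2 reads]
#3 VA=0x15DFE (w,user):
  L0 @0x19[0] → 0x29007  P=1,RW=1,US=1,PS=0
  L1 @0x29[21] → 0x2A007  P=1,RW=1,US=1,PS=0
  ⇒ phys 0x2ADFE  [2 reads]
#4 VA=0x15DFE (r,kernel):
  TLB hit vpn=0x15 → PA=0x2ADFE
#5 VA=0xE1715D (w,user):
  L0 @0x19[7] → 0x2E007  P=1,RW=1,US=1,PS=0
  L1 @0x2E[23] → 0x31007  P=1,RW=1,US=1,PS=0
  ⇒ phys 0x3115D  [2 reads]
#6 VA=0x800982 (r,kernel):
  L0 @0x19[4] → 0x4A000  P=0,RW=0,US=0,PS=0
  ✗ PAGE_NOT_PRESENT  [1 reads]
#7 VA=0x340B3C1 (w,kernel):
  L0 @0x19[26] → 0x32007  P=1,RW=1,US=1,PS=0
  L1 @0x32[11] → 0x36005  P=1,RW=0,US=1,PS=0
  ✗ PROTECTION_VIOLATION  [2 reads]

Access #2 PA: FAULT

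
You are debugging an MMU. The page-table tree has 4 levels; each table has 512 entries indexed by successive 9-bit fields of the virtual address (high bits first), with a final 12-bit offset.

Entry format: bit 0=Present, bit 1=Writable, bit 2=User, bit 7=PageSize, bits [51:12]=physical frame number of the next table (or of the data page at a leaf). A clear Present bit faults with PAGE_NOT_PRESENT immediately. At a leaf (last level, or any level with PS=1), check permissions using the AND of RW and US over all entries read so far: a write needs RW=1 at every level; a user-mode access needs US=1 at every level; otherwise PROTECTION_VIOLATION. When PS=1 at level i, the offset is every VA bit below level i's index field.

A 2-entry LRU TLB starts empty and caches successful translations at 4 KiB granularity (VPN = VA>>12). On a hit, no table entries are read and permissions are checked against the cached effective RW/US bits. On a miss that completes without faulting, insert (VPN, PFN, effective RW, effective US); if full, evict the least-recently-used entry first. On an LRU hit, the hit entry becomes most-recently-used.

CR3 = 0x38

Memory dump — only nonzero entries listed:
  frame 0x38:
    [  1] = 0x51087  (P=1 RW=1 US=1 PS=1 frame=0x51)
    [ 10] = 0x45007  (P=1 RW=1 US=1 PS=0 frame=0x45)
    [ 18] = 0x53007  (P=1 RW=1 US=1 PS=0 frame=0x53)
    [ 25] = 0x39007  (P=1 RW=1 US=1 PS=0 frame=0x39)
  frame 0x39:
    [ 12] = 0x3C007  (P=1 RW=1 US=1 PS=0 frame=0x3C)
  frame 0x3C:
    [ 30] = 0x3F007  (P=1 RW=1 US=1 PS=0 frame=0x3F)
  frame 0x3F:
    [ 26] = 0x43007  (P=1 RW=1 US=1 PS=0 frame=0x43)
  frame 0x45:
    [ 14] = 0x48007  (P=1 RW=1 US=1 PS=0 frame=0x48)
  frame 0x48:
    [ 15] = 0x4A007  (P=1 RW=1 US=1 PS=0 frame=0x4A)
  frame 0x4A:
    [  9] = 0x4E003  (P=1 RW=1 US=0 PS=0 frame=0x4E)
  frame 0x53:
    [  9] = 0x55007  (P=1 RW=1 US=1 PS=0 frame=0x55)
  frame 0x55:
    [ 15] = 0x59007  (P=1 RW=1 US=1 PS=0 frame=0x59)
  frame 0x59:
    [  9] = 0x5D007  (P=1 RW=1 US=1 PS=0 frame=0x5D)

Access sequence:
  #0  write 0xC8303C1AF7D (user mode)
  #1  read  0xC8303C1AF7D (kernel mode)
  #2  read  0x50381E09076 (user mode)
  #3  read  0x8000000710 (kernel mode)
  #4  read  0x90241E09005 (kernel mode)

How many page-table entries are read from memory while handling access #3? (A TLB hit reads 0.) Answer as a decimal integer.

Trace:
#0 VA=0xC8303C1AF7D (w,user):
  L0: frame=0x38 idx=25 entry=0x39007 [P=1 RW=1 US=1 PS=0]
  L1: frame=0x39 idx=12 entry=0x3C007 [P=1 RW=1 US=1 PS=0]
  L2: frame=0x3C idx=30 entry=0x3F007 [P=1 RW=1 US=1 PS=0]
  L3: frame=0x3F idx=26 entry=0x43007 [P=1 RW=1 US=1 PS=0]
  ✓ 0x43F7D  — 4 lookups
#1 VA=0xC8303C1AF7D (r,kernel):
  TLB hit vpn=0xC8303C1A → PA=0x43F7D
#2 VA=0x50381E09076 (r,user):
  L0: frame=0x38 idx=10 entry=0x45007 [P=1 RW=1 US=1 PS=0]
  L1: frame=0x45 idx=14 entry=0x48007 [P=1 RW=1 US=1 PS=0]
  L2: frame=0x48 idx=15 entry=0x4A007 [P=1 RW=1 US=1 PS=0]
  L3: frame=0x4A idx=9 entry=0x4E003 [P=1 RW=1 US=0 PS=0]
  ⇒ fault: PROTECTION_VIOLATION  — 4 lookups
#3 VA=0x8000000710 (r,kernel):
  L0: frame=0x38 idx=1 entry=0x51087 [P=1 RW=1 US=1 PS=1]
  ✓ 0x51710 (huge @L0)  — 1 lookups
#4 VA=0x90241E09005 (r,kernel):
  L0: frame=0x38 idx=18 entry=0x53007 [P=1 RW=1 US=1 PS=0]
  L1: frame=0x53 idx=9 entry=0x55007 [P=1 RW=1 US=1 PS=0]
  L2: frame=0x55 idx=15 entry=0x59007 [P=1 RW=1 US=1 PS=0]
  L3: frame=0x59 idx=9 entry=0x5D007 [P=1 RW=1 US=1 PS=0]
  ✓ 0x5D005  — 4 lookups

Entries read for #3: 1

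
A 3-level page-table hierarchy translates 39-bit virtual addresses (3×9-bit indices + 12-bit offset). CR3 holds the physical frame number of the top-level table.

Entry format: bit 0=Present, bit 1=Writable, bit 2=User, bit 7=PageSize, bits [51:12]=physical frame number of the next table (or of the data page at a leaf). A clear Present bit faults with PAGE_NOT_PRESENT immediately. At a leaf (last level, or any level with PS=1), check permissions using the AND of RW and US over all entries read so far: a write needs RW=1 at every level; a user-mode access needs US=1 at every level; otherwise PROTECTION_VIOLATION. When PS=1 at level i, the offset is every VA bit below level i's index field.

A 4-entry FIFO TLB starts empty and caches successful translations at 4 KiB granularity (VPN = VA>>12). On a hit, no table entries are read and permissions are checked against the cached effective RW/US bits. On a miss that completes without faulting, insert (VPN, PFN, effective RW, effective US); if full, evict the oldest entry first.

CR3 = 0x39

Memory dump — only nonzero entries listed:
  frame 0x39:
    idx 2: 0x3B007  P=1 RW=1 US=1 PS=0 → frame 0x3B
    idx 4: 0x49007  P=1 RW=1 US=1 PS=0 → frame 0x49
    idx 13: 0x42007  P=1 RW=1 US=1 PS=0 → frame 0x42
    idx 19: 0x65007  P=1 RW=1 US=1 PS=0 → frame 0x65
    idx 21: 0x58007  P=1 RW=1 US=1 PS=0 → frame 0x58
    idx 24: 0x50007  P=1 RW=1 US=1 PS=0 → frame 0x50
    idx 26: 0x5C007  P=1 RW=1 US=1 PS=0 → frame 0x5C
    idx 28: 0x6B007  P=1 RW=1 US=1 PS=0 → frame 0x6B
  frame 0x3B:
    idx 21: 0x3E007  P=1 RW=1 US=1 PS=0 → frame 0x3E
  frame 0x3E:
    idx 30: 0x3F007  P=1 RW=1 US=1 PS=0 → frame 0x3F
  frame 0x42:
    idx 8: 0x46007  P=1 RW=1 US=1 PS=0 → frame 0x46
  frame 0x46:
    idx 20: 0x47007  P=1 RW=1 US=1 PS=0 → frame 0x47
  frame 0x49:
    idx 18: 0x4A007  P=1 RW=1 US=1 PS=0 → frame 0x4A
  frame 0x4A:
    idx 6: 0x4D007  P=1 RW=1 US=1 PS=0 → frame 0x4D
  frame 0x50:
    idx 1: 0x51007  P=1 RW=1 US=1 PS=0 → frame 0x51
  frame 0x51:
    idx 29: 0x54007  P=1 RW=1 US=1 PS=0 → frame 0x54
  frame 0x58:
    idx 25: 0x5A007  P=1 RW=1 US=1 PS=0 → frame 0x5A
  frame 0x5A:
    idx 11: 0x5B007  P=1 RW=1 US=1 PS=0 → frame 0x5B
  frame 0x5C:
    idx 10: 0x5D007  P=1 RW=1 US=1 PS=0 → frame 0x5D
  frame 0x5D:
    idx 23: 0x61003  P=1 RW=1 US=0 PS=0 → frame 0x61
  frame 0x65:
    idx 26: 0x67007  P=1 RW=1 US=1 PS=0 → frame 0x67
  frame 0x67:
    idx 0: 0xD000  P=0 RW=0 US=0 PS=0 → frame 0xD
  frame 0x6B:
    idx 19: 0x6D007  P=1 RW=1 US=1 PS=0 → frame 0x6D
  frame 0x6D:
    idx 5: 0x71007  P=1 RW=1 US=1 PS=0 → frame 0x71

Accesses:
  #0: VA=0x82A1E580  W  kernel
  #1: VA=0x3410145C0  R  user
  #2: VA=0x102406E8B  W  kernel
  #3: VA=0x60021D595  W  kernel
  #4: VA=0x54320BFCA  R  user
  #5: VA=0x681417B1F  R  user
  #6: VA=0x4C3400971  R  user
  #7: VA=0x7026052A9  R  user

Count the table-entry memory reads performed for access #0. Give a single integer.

Trace:
#0 VA=0x82A1E580 (w,kernel):
  [0] read 0x39 idx=2: raw=0x3B007 flags P=1 W=1 U=1 S=0
  [1] read 0x3B idx=21: raw=0x3E007 flags P=1 W=1 U=1 S=0
  [2] read 0x3E idx=30: raw=0x3F007 flags P=1 W=1 U=1 S=0
  → PA=0x3F580  (3 entries read)
#1 VA=0x3410145C0 (r,user):
  [0] read 0x39 idx=13: raw=0x42007 flags P=1 W=1 U=1 S=0
  [1] read 0x42 idx=8: raw=0x46007 flags P=1 W=1 U=1 S=0
  [2] read 0x46 idx=20: raw=0x47007 flags P=1 W=1 U=1 S=0
  → PA=0x475C0  (3 entries read)
#2 VA=0x102406E8B (w,kernel):
  [0] read 0x39 idx=4: raw=0x49007 flags P=1 W=1 U=1 S=0
  [1] read 0x49 idx=18: raw=0x4A007 flags P=1 W=1 U=1 S=0
  [2] read 0x4A idx=6: raw=0x4D007 flags P=1 W=1 U=1 S=0
  → PA=0x4DE8B  (3 entries read)
#3 VA=0x60021D595 (w,kernel):
  [0] read 0x39 idx=24: raw=0x50007 flags P=1 W=1 U=1 S=0
  [1] read 0x50 idx=1: raw=0x51007 flags P=1 W=1 U=1 S=0
  [2] read 0x51 idx=29: raw=0x54007 flags P=1 W=1 U=1 S=0
  → PA=0x54595  (3 entries read)
#4 VA=0x54320BFCA (r,user):
  [0] read 0x39 idx=21: raw=0x58007 flags P=1 W=1 U=1 S=0
  [1] read 0x58 idx=25: raw=0x5A007 flags P=1 W=1 U=1 S=0
  [2] read 0x5A idx=11: raw=0x5B007 flags P=1 W=1 U=1 S=0
  → PA=0x5BFCA  (3 entries read)
#5 VA=0x681417B1F (r,user):
  [0] read 0x39 idx=26: raw=0x5C007 flags P=1 W=1 U=1 S=0
  [1] read 0x5C idx=10: raw=0x5D007 flags P=1 W=1 U=1 S=0
  [2] read 0x5D idx=23: raw=0x61003 flags P=1 W=1 U=0 S=0
  ⇒ fault: PROTECTION_VIOLATION  — 3 lookups
#6 VA=0x4C3400971 (r,user):
  [0] read 0x39 idx=19: raw=0x65007 flags P=1 W=1 U=1 S=0
  [1] read 0x65 idx=26: raw=0x67007 flags P=1 W=1 U=1 S=0
  [2] read 0x67 idx=0: raw=0xD000 flags P=0 W=0 U=0 S=0
  ⇒ fault: PAGE_NOT_PRESENT  — 3 lookups
#7 VA=0x7026052A9 (r,user):
  [0] read 0x39 idx=28: raw=0x6B007 flags P=1 W=1 U=1 S=0
  [1] read 0x6B idx=19: raw=0x6D007 flags P=1 W=1 U=1 S=0
  [2] read 0x6D idx=5: raw=0x71007 flags P=1 W=1 U=1 S=0
  → PA=0x712A9  (3 entries read)

Entries read for #0: 3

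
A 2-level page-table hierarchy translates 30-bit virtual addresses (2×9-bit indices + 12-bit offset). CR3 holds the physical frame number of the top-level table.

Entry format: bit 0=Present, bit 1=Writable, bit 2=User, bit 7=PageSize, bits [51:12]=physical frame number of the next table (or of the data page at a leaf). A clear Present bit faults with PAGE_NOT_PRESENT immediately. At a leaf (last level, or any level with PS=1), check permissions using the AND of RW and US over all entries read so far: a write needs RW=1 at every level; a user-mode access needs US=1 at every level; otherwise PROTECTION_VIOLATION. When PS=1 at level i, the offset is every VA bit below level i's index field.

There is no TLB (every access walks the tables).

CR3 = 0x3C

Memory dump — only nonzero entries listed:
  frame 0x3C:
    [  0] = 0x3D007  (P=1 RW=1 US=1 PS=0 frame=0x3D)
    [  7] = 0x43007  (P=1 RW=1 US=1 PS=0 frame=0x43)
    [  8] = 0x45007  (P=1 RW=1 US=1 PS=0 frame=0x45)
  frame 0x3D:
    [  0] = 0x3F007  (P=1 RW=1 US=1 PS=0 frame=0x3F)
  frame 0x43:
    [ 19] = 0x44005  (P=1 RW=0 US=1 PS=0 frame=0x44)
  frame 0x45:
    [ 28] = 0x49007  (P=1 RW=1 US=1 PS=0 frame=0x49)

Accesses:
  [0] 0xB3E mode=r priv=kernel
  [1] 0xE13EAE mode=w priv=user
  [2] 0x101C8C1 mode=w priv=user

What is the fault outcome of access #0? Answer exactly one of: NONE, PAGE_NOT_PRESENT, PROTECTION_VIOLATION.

Trace:
#0 VA=0xB3E (r,kernel):
  L0: frame=0x3C idx=0 entry=0x3D007 [P=1 RW=1 US=1 PS=0]
  L1: frame=0x3D idx=0 entry=0x3F007 [P=1 RW=1 US=1 PS=0]
  ✓ 0x3FB3E  — 2 lookups
#1 VA=0xE13EAE (w,user):
  L0: frame=0x3C idx=7 entry=0x43007 [P=1 RW=1 US=1 PS=0]
  L1: frame=0x43 idx=19 entry=0x44005 [P=1 RW=0 US=1 PS=0]
  → PROTECTION_VIOLATION  (2 entries read)
#2 VA=0x101C8C1 (w,user):
  L0: frame=0x3C idx=8 entry=0x45007 [P=1 RW=1 US=1 PS=0]
  L1: frame=0x45 idx=28 entry=0x49007 [P=1 RW=1 US=1 PS=0]
  ✓ 0x498C1  — 2 lookups

Access #0 fault: NONE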